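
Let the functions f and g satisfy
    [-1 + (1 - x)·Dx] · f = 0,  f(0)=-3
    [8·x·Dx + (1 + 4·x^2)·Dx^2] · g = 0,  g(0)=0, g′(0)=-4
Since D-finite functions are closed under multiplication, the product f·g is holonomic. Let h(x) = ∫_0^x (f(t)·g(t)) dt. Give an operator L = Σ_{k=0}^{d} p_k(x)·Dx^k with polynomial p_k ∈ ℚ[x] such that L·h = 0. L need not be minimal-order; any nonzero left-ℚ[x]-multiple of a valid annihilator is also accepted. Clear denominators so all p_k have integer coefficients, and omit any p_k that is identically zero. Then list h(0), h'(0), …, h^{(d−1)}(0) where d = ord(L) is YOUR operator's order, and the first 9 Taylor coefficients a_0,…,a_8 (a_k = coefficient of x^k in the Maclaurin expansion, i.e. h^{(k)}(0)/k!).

L = 8·x·Dx + (2 - 8·x + 16·x^2)·Dx^2 + (-1 + x - 4·x^2 + 4·x^3)·Dx^3  (order 3).
h: a_k = 0, 0, 6, 4, -1, -4/5, 86/15, 172/35, -659/70, …
ICs: h(0) = 0, h′(0) = 0, h′′(0) = 12.

f: a_k = -3, -3, -3, -3, -3, -3, -3, -3, -3, …
g: a_k = 0, -4, 0, 16/3, 0, -64/5, 0, 256/7, 0, …
Product ⇒ symmetric product L₀, ord ≤ 2.
∫: right-multiply L₀ by Dx.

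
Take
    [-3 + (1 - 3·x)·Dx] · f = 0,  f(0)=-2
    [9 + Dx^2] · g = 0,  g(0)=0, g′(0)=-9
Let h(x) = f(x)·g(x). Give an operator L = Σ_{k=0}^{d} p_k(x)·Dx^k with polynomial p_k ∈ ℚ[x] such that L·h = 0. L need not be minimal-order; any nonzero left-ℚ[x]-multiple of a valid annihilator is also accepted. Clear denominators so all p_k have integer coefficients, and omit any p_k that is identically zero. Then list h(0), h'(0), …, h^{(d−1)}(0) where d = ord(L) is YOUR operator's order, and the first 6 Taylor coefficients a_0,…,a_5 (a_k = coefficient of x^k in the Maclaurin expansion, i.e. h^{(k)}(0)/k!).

f: a_k = -2, -6, -18, -54, -162, -486, …
g: a_k = 0, -9, 0, 27/2, 0, -243/40, …
Sym-product of L_f,L_g gives L₀ (≤ ord 2).
L = (-9 + 27·x) + 6·Dx + (-1 + 3·x)·Dx^2  (order 2).
h: a_k = 0, 18, 54, 135, 405, 24543/20, …
ICs: h(0) = 0, h′(0) = 18.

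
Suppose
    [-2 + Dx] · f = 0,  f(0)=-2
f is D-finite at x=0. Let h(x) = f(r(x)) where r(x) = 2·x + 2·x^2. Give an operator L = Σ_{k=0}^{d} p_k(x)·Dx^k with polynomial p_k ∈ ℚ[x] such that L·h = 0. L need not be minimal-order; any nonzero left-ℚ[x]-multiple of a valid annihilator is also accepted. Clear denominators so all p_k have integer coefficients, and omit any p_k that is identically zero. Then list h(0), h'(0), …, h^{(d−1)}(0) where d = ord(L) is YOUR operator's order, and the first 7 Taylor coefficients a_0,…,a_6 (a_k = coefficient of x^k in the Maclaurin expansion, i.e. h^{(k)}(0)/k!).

L = (-4 - 8·x) + Dx  (order 1).
h: a_k = -2, -8, -24, -160/3, -304/3, -832/5, -11072/45, …
ICs: h(0) = -2.

f: a_k = -2, -4, -4, -8/3, -4/3, -8/15, -8/45, …
f∘r: x↦r, Dx↦Dx/r' in L_f ⇒ L₀.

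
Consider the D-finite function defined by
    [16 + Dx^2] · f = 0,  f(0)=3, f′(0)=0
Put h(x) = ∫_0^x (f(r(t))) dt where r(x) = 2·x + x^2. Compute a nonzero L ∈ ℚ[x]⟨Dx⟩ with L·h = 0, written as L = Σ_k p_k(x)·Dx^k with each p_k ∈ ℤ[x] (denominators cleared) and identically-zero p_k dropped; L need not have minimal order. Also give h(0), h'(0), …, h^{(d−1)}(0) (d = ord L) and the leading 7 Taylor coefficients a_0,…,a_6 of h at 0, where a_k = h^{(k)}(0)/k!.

f: a_k = 3, 0, -24, 0, 32, 0, -256/15, …
Substitute x→r, Dx→(1/r')Dx; clear ⇒ L₀.
h=∫h₀ ⇒ L = L₀·Dx.
L = (64 + 192·x + 192·x^2 + 64·x^3)·Dx - Dx^2 + (1 + x)·Dx^3  (order 3).
h: a_k = 0, 3, 0, -32, -24, 488/5, 512/3, …
ICs: h(0) = 0, h′(0) = 3, h′′(0) = 0.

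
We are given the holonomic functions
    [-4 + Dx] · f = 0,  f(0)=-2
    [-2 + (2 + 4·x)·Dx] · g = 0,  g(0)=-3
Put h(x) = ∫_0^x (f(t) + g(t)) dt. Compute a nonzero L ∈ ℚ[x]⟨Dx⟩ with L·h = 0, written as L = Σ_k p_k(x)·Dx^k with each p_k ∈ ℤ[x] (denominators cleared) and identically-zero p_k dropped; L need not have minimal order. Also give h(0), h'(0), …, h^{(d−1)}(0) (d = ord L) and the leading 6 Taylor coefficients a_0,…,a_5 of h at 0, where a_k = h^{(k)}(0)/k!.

f: a_k = -2, -8, -16, -64/3, -64/3, -256/15, …
g: a_k = -3, -3, 3/2, -3/2, 15/8, -21/8, …
f+g: L₀ = lclm(L_f,L_g), ord ≤ 1+1.
h=∫₀ˣh₀: take L = L₀·Dx.
L = (20 + 32·x)·Dx + (-17 - 64·x - 64·x^2)·Dx^2 + (3 + 14·x + 16·x^2)·Dx^3  (order 3).
h: a_k = 0, -5, -11/2, -29/6, -137/24, -467/120, …
ICs: h(0) = 0, h′(0) = -5, h′′(0) = -11.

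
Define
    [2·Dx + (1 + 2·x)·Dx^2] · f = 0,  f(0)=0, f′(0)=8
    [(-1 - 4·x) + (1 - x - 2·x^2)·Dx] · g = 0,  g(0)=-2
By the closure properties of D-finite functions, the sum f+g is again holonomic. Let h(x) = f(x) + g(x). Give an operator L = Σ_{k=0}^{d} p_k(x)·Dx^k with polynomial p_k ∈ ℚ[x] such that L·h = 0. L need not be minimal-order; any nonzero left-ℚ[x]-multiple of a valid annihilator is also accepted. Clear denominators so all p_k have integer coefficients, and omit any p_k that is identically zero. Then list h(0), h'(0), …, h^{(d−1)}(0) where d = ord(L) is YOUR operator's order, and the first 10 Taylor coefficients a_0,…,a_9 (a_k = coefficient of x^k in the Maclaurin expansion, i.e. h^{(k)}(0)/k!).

f: a_k = 0, 8, -8, 32/3, -16, 128/5, -128/3, 512/7, -128, 2048/9, …
g: a_k = -2, -2, -6, -10, -22, -42, -86, -170, -342, -682, …
Weyl lclm of L_f,L_g ⇒ L₀ (ord ≤ 3).
L = (-54 - 228·x - 432·x^2 - 288·x^3 - 192·x^4)·Dx + (-11 - 124·x - 464·x^2 - 704·x^3 - 592·x^4 - 320·x^5)·Dx^2 + (4 + 19·x + 17·x^2 - 42·x^3 - 116·x^4 - 136·x^5 - 64·x^6)·Dx^3  (order 3).
h: a_k = -2, 6, -14, 2/3, -38, -82/5, -386/3, -678/7, -470, -4090/9, …
ICs: h(0) = -2, h′(0) = 6, h′′(0) = -28.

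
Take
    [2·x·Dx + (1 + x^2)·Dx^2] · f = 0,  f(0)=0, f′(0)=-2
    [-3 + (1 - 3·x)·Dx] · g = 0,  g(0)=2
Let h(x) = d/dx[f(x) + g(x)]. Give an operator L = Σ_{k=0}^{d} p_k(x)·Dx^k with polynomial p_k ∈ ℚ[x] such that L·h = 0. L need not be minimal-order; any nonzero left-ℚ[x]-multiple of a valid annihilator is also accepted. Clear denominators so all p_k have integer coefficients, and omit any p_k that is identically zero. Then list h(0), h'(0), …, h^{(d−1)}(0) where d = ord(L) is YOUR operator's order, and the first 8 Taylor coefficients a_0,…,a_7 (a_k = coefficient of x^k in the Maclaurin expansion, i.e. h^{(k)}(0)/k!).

L = (6 - 72·x - 18·x^2) + (-28 + 6·x - 60·x^2 - 18·x^3)·Dx + (3 - 8·x - 8·x^3 - 3·x^4)·Dx^2  (order 2).
h: a_k = 4, 36, 164, 648, 2428, 8748, 30620, 104976, …
ICs: h(0) = 4, h′(0) = 36.

f: a_k = 0, -2, 0, 2/3, 0, -2/5, 0, 2/7, …
g: a_k = 2, 6, 18, 54, 162, 486, 1458, 4374, …
Sum ⇒ L₀ = lclm(L_f,L_g) in ℚ(x)⟨Dx⟩.
Differentiate: ansatz ord ≤ ord L₀ ⇒ L.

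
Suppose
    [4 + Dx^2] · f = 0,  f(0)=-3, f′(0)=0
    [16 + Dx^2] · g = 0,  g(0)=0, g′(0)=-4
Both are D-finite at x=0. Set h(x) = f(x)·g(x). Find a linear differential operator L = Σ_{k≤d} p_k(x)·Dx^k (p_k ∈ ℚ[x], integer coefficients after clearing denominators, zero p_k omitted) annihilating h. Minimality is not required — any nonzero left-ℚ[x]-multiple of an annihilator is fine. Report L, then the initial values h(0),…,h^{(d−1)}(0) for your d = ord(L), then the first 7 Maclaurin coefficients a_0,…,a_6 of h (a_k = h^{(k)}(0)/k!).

f: a_k = -3, 0, 6, 0, -2, 0, 4/15, …
g: a_k = 0, -4, 0, 32/3, 0, -128/15, 0, …
Sym-product of L_f,L_g gives L₀ (≤ ord 4).
L = 144 + 40·Dx^2 + Dx^4  (order 4).
h: a_k = 0, 12, 0, -56, 0, 488/5, 0, …
ICs: h(0) = 0, h′(0) = 12, h′′(0) = 0, h′′′(0) = -336.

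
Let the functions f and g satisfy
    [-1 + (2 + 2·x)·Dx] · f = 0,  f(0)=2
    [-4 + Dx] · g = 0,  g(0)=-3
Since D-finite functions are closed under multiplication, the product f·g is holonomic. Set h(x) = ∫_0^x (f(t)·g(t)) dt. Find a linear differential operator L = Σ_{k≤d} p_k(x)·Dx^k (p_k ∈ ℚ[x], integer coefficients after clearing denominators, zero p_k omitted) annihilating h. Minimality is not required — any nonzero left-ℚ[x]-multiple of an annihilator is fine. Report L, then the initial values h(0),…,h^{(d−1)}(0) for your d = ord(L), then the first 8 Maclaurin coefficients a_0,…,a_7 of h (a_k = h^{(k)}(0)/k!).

f: a_k = 2, 1, -1/4, 1/8, -5/64, 7/128, -21/512, 33/1024, …
g: a_k = -3, -12, -24, -32, -32, -128/5, -256/15, -1024/105, …
L₀ := L_f ⊗_s L_g (sym. prod.), ord ≤ 1.
∫: right-multiply L₀ by Dx.
L = (-9 - 8·x)·Dx + (2 + 2·x)·Dx^2  (order 2).
h: a_k = 0, -6, -27/2, -79/4, -683/32, -5841/320, -49553/3840, -417727/53760, …
ICs: h(0) = 0, h′(0) = -6.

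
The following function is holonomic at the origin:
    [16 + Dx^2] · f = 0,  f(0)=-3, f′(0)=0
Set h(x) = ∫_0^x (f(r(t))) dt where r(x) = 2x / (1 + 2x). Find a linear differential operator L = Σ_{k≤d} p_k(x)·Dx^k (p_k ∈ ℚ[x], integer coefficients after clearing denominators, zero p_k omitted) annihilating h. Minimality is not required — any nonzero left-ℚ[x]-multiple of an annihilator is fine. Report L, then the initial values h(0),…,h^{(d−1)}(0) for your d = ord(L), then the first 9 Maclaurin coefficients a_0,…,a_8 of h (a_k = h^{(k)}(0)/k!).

f: a_k = -3, 0, 24, 0, -32, 0, 256/15, 0, -512/105, …
Change of var in L_f (x↦r) gives L₀.
∫: right-multiply L₀ by Dx.
L = 64·Dx + (4 + 24·x + 48·x^2 + 32·x^3)·Dx^2 + (1 + 8·x + 24·x^2 + 32·x^3 + 16·x^4)·Dx^3  (order 3).
h: a_k = 0, -3, 0, 32, -96, 128, 512/3, -25088/15, 31488/5, …
ICs: h(0) = 0, h′(0) = -3, h′′(0) = 0.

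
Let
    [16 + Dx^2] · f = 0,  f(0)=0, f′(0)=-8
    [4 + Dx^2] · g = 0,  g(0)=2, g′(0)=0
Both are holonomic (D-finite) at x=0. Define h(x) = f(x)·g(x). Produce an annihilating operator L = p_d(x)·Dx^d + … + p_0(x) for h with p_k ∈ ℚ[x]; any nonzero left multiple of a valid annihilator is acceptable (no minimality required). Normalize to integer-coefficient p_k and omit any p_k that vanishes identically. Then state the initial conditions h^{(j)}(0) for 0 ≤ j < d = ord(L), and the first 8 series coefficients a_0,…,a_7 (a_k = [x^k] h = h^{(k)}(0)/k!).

f: a_k = 0, -8, 0, 64/3, 0, -256/15, 0, 2048/315, …
g: a_k = 2, 0, -4, 0, 4/3, 0, -8/45, 0, …
L₀ := L_f ⊗_s L_g (sym. prod.), ord ≤ 4.
L = 144 + 40·Dx^2 + Dx^4  (order 4).
h: a_k = 0, -16, 0, 224/3, 0, -1952/15, 0, 35008/315, …
ICs: h(0) = 0, h′(0) = -16, h′′(0) = 0, h′′′(0) = 448.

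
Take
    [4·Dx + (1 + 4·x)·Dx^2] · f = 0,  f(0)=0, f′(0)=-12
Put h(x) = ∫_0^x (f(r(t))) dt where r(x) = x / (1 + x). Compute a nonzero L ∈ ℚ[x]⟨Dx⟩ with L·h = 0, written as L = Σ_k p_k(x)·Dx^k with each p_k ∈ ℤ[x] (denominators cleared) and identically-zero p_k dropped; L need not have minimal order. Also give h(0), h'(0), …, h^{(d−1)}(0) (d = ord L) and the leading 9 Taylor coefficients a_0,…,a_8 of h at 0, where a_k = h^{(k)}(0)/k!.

L = (6 + 10·x)·Dx^2 + (1 + 6·x + 5·x^2)·Dx^3  (order 3).
h: a_k = 0, 0, -6, 12, -31, 468/5, -1562/5, 1116, -58593/14, …
ICs: h(0) = 0, h′(0) = 0, h′′(0) = -12.

f: a_k = 0, -12, 24, -64, 192, -3072/5, 2048, -49152/7, 24576, …
Change of var in L_f (x↦r) gives L₀.
Integrate: L := L₀·Dx.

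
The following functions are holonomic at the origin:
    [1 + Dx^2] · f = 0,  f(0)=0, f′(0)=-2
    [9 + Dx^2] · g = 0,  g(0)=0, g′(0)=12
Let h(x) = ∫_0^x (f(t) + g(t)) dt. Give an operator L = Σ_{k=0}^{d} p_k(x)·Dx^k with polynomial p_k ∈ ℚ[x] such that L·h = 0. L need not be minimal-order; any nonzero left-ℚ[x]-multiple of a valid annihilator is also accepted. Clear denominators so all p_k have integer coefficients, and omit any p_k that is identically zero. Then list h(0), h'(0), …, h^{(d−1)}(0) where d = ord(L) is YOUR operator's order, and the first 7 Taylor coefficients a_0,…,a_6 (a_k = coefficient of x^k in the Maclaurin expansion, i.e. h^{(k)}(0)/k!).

f: a_k = 0, -2, 0, 1/3, 0, -1/60, 0, …
g: a_k = 0, 12, 0, -18, 0, 81/10, 0, …
Weyl lclm of L_f,L_g ⇒ L₀ (ord ≤ 4).
∫: right-multiply L₀ by Dx.
L = 9·Dx + 10·Dx^3 + Dx^5  (order 5).
h: a_k = 0, 0, 5, 0, -53/12, 0, 97/72, …
ICs: h(0) = 0, h′(0) = 0, h′′(0) = 10, h′′′(0) = 0, h′′′′(0) = -106.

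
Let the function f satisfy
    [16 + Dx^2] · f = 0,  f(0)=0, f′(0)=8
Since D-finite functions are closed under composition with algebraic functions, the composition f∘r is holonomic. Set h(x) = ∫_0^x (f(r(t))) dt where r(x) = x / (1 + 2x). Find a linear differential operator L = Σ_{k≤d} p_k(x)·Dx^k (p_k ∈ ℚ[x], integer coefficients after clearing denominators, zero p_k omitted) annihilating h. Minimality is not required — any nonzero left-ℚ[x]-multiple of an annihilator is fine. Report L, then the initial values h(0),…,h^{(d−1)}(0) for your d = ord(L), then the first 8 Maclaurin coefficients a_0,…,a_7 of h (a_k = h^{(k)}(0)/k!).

L = 16·Dx + (4 + 24·x + 48·x^2 + 32·x^3)·Dx^2 + (1 + 8·x + 24·x^2 + 32·x^3 + 16·x^4)·Dx^3  (order 3).
h: a_k = 0, 0, 4, -16/3, 8/3, 64/5, -2752/45, 1280/7, …
ICs: h(0) = 0, h′(0) = 0, h′′(0) = 8.

f: a_k = 0, 8, 0, -64/3, 0, 256/15, 0, -2048/315, …
L₀ from L_f via x↦r, Dx↦r'^{-1}Dx.
h=∫h₀ ⇒ L = L₀·Dx.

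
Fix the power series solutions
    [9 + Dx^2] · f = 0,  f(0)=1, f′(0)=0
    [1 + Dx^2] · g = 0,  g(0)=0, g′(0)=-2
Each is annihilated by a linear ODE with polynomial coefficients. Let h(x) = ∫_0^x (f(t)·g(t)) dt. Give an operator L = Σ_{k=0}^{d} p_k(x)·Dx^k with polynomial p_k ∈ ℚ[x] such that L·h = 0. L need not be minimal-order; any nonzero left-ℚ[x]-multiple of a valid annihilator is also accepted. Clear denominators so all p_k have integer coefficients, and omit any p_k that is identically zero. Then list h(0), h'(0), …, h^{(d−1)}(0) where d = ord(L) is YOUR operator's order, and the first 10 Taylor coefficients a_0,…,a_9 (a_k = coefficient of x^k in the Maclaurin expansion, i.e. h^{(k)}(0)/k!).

f: a_k = 1, 0, -9/2, 0, 27/8, 0, -81/80, 0, 729/4480, 0, …
g: a_k = 0, -2, 0, 1/3, 0, -1/60, 0, 1/2520, 0, -1/181440, …
f·g: L₀ = L_f ⊗_s L_g, ord ≤ 2·2.
h=∫h₀ ⇒ L = L₀·Dx.
L = 64·Dx + 20·Dx^3 + Dx^5  (order 5).
h: a_k = 0, 0, -1, 0, 7/3, 0, -62/45, 0, 127/315, 0, …
ICs: h(0) = 0, h′(0) = 0, h′′(0) = -2, h′′′(0) = 0, h′′′′(0) = 56.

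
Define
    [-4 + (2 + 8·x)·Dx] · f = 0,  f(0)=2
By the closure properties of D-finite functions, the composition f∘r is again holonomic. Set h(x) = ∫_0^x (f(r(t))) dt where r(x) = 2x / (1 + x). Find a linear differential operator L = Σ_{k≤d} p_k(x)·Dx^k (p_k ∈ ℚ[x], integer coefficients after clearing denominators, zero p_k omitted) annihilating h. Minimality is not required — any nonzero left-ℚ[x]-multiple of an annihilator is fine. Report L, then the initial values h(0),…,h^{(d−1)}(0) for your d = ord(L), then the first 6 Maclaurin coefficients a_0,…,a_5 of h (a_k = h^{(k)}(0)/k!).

f: a_k = 2, 4, -4, 8, -20, 56, …
L₀ from L_f via x↦r, Dx↦r'^{-1}Dx.
h=∫h₀ ⇒ L = L₀·Dx.
L = -4·Dx + (1 + 10·x + 9·x^2)·Dx^2  (order 2).
h: a_k = 0, 2, 4, -8, 26, -568/5, …
ICs: h(0) = 0, h′(0) = 2.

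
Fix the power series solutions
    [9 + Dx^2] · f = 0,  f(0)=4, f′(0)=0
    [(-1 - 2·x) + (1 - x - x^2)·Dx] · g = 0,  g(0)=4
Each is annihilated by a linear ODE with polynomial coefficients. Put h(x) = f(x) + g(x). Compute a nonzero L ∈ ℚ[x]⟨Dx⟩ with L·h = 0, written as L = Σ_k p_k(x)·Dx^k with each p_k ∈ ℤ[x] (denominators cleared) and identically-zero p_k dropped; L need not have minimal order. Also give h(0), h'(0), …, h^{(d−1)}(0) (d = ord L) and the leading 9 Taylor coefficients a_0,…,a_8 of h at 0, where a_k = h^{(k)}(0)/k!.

L = (-243 - 432·x + 81·x^2 - 216·x^3 - 405·x^4 - 162·x^5) + (117 - 225·x - 36·x^2 + 297·x^3 - 54·x^4 - 243·x^5 - 81·x^6)·Dx + (-27 - 48·x + 9·x^2 - 24·x^3 - 45·x^4 - 18·x^5)·Dx^2 + (13 - 25·x - 4·x^2 + 33·x^3 - 6·x^4 - 27·x^5 - 9·x^6)·Dx^3  (order 3).
h: a_k = 8, 4, -10, 12, 67/2, 32, 959/20, 84, 153049/1120, …
ICs: h(0) = 8, h′(0) = 4, h′′(0) = -20.

f: a_k = 4, 0, -18, 0, 27/2, 0, -81/20, 0, 729/1120, …
g: a_k = 4, 4, 8, 12, 20, 32, 52, 84, 136, …
L₀ := lclm(L_f,L_g); ord L₀ ≤ 2+1.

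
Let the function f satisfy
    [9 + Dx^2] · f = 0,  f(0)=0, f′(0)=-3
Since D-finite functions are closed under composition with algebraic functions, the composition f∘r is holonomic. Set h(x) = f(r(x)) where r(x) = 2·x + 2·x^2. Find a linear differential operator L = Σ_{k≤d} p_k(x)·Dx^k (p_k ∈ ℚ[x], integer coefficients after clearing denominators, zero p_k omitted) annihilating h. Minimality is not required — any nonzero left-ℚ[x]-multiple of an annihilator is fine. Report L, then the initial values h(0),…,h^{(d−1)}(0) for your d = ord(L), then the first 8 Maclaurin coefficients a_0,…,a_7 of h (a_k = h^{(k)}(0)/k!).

L = (36 + 216·x + 432·x^2 + 288·x^3) - 2·Dx + (1 + 2·x)·Dx^2  (order 2).
h: a_k = 0, -6, -6, 36, 108, 216/5, -288, -20736/35, …
ICs: h(0) = 0, h′(0) = -6.

f: a_k = 0, -3, 0, 9/2, 0, -81/40, 0, 243/560, …
Substitute x→r, Dx→(1/r')Dx; clear ⇒ L₀.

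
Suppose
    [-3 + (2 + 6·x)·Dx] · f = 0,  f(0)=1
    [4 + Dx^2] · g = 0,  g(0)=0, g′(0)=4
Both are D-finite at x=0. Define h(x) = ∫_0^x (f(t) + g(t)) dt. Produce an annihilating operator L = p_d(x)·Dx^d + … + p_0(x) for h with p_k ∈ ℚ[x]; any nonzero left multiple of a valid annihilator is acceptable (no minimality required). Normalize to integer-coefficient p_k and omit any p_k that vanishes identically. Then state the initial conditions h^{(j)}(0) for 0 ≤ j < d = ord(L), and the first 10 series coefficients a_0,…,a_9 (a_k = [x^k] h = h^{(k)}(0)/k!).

f: a_k = 1, 3/2, -9/8, 27/16, -405/128, 1701/256, -15309/1024, 72171/2048, -2814669/32768, 14073345/65536, …
g: a_k = 0, 4, 0, -8/3, 0, 8/15, 0, -16/315, 0, 8/2835, …
h₀=f+g: left-lcm gives L₀, ord ≤ 3.
h=∫h₀ ⇒ L = L₀·Dx.
L = (-516 - 1152·x - 1728·x^2)·Dx + (56 + 936·x + 3456·x^2 + 3456·x^3)·Dx^2 + (-129 - 288·x - 432·x^2)·Dx^3 + (14 + 234·x + 864·x^2 + 864·x^3)·Dx^4  (order 4).
h: a_k = 0, 1, 11/4, -3/8, -47/192, -81/128, 27563/23040, -2187/1024, 22701097/5160960, -312741/32768, …
ICs: h(0) = 0, h′(0) = 1, h′′(0) = 11/2, h′′′(0) = -9/4.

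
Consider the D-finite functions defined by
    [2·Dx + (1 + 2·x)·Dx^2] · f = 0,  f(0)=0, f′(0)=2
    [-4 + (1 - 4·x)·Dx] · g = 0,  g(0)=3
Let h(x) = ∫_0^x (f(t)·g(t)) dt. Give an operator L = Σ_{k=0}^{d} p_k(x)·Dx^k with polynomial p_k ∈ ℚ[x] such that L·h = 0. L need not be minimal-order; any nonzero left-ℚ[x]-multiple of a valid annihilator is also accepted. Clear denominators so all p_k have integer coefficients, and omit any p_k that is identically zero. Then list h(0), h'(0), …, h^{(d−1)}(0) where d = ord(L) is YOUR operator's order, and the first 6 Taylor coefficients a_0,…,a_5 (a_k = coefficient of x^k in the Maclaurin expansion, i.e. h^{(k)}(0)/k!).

L = 8·Dx + (6 + 24·x)·Dx^2 + (-1 + 2·x + 8·x^2)·Dx^3  (order 3).
h: a_k = 0, 0, 3, 6, 20, 308/5, …
ICs: h(0) = 0, h′(0) = 0, h′′(0) = 6.

f: a_k = 0, 2, -2, 8/3, -4, 32/5, …
g: a_k = 3, 12, 48, 192, 768, 3072, …
L₀ := L_f ⊗_s L_g (sym. prod.), ord ≤ 2.
h=∫₀ˣh₀: take L = L₀·Dx.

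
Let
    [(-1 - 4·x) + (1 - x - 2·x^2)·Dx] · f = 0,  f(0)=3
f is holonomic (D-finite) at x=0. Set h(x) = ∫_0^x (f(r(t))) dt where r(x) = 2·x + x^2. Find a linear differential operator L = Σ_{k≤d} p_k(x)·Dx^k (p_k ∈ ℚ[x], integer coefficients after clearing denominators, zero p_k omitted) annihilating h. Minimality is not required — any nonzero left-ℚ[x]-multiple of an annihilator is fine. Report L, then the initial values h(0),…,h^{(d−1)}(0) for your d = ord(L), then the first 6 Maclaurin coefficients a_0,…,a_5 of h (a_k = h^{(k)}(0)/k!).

f: a_k = 3, 3, 9, 15, 33, 63, …
L₀ from L_f via x↦r, Dx↦r'^{-1}Dx.
∫: right-multiply L₀ by Dx.
L = (2 + 16·x + 8·x^2)·Dx + (-1 + 3·x + 6·x^2 + 2·x^3)·Dx^2  (order 2).
h: a_k = 0, 3, 3, 13, 39, 717/5, …
ICs: h(0) = 0, h′(0) = 3.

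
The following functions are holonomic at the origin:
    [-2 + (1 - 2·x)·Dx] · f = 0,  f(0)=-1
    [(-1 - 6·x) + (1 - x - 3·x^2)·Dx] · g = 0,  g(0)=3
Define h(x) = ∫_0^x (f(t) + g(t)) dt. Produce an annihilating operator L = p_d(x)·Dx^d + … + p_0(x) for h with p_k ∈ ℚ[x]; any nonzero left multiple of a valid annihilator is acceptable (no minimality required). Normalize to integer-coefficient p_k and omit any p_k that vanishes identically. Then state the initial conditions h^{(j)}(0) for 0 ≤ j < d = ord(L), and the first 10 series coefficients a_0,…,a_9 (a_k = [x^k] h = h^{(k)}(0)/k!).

f: a_k = -1, -2, -4, -8, -16, -32, -64, -128, -256, -512, …
g: a_k = 3, 3, 12, 21, 57, 120, 291, 651, 1524, 3477, …
Weyl lclm of L_f,L_g ⇒ L₀ (ord ≤ 2).
Integrate: L := L₀·Dx.
L = (8 - 36·x + 108·x^2 - 72·x^3)·Dx + (-2·x - 54·x^2 + 192·x^3 - 144·x^4)·Dx^2 + (-1 + 9·x - 23·x^2 + 6·x^3 + 42·x^4 - 36·x^5)·Dx^3  (order 3).
h: a_k = 0, 2, 1/2, 8/3, 13/4, 41/5, 44/3, 227/7, 523/8, 1268/9, …
ICs: h(0) = 0, h′(0) = 2, h′′(0) = 1.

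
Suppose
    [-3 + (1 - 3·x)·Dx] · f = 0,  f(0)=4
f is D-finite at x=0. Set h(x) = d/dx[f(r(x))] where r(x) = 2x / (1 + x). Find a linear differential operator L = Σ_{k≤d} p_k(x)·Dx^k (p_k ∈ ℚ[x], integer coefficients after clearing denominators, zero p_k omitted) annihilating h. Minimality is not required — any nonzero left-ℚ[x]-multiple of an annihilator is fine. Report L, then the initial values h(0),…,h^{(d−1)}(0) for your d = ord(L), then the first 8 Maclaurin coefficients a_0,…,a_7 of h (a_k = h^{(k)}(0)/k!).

f: a_k = 4, 12, 36, 108, 324, 972, 2916, 8748, …
L₀ from L_f via x↦r, Dx↦r'^{-1}Dx.
h=h₀': d/dx-closure on L₀ ⇒ L.
L = 10 + (-1 + 5·x)·Dx  (order 1).
h: a_k = 24, 240, 1800, 12000, 75000, 450000, 2625000, 15000000, …
ICs: h(0) = 24.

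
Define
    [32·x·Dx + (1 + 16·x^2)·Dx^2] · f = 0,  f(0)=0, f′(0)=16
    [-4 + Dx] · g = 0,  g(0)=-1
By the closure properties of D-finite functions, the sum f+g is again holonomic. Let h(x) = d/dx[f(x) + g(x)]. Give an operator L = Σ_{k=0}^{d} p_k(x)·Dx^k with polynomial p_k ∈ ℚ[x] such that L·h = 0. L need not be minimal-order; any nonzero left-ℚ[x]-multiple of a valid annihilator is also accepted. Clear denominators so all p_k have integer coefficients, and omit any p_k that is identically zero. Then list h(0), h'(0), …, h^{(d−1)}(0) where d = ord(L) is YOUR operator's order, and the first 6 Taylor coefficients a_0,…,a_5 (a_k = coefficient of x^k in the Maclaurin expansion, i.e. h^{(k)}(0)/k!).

f: a_k = 0, 16, 0, -256/3, 0, 4096/5, …
g: a_k = -1, -4, -8, -32/3, -32/3, -128/15, …
f+g: L₀ = lclm(L_f,L_g), ord ≤ 2+1.
h=h₀': d/dx-closure on L₀ ⇒ L.
L = (32 - 256·x - 512·x^2) + (-12 + 48·x + 64·x^2 - 256·x^3)·Dx + (1 + 4·x + 16·x^2 + 64·x^3)·Dx^2  (order 2).
h: a_k = 12, -16, -288, -128/3, 12160/3, -512/15, …
ICs: h(0) = 12, h′(0) = -16.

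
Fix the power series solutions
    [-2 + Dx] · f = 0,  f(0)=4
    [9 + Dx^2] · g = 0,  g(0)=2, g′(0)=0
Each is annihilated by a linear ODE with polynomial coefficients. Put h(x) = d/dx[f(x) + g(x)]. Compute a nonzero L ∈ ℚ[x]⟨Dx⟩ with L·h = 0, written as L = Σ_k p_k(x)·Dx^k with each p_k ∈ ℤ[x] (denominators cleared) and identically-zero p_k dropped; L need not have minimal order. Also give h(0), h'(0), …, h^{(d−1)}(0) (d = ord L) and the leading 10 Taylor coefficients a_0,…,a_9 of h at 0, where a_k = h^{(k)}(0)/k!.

f: a_k = 4, 8, 8, 16/3, 8/3, 16/15, 16/45, 32/315, 8/315, 16/2835, …
g: a_k = 2, 0, -9, 0, 27/4, 0, -81/40, 0, 729/2240, 0, …
f+g: L₀ = lclm(L_f,L_g), ord ≤ 1+2.
Differentiate: ansatz ord ≤ ord L₀ ⇒ L.
L = 18 - 9·Dx + 2·Dx^2 - Dx^3  (order 3).
h: a_k = 8, -2, 16, 113/3, 16/3, -601/60, 32/45, 7073/2520, 16/315, -8143/25920, …
ICs: h(0) = 8, h′(0) = -2, h′′(0) = 32.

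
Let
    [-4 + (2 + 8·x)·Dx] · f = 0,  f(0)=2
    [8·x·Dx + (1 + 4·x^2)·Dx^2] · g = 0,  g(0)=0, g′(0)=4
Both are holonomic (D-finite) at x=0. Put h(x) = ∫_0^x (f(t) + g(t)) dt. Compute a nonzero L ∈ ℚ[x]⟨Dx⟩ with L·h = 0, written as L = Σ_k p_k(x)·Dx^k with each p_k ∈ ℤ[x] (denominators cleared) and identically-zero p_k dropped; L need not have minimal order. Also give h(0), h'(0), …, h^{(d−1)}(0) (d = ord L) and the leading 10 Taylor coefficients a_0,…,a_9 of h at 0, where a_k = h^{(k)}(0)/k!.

f: a_k = 2, 4, -4, 8, -20, 56, -168, 528, -1716, 5720, …
g: a_k = 0, 4, 0, -16/3, 0, 64/5, 0, -256/7, 0, 1024/9, …
h₀=f+g: left-lcm gives L₀, ord ≤ 3.
∫: right-multiply L₀ by Dx.
L = (-8 - 80·x + 96·x^2 + 192·x^3)·Dx^2 + (-10 - 32·x - 64·x^2 + 384·x^3 + 672·x^4)·Dx^3 + (-1 + 24·x^2 + 48·x^3 + 112·x^4 + 192·x^5)·Dx^4  (order 4).
h: a_k = 0, 2, 4, -4/3, 2/3, -4, 172/15, -24, 430/7, -572/3, …
ICs: h(0) = 0, h′(0) = 2, h′′(0) = 8, h′′′(0) = -8.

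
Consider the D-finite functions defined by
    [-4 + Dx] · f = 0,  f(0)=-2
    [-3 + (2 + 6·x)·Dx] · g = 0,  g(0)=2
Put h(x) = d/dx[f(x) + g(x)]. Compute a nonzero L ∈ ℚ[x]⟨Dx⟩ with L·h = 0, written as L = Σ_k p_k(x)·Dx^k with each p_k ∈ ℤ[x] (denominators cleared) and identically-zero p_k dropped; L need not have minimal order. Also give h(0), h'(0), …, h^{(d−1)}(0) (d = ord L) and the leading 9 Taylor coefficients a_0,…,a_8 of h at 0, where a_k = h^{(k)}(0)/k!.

f: a_k = -2, -8, -16, -64/3, -64/3, -256/15, -512/45, -2048/315, -1024/315, …
g: a_k = 2, 3, -9/4, 27/8, -405/64, 1701/128, -15309/512, 72171/1024, -2814669/16384, …
L₀ := lclm(L_f,L_g); ord L₀ ≤ 1+1.
h₀' ⇒ L via d/dx closure of L₀.
L = (-204 - 288·x) + (-37 - 384·x - 576·x^2)·Dx + (22 + 114·x + 144·x^2)·Dx^2  (order 2).
h: a_k = -5, -73/2, -431/8, -5311/48, -7253/384, -951049/3840, 20636713/46080, -903397951/645120, 39763715347/10321920, …
ICs: h(0) = -5, h′(0) = -73/2.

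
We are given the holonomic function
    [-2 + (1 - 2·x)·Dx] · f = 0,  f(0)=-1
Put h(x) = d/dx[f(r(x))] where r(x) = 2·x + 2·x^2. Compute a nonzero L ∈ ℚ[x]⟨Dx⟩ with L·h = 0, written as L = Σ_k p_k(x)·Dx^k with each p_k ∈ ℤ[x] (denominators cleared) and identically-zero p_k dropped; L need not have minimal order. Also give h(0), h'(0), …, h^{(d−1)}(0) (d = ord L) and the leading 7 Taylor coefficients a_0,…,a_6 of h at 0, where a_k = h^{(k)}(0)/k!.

L = (10 + 24·x + 24·x^2) + (-1 + 2·x + 12·x^2 + 8·x^3)·Dx  (order 1).
h: a_k = -4, -40, -288, -1856, -11200, -64896, -365568, …
ICs: h(0) = -4.

f: a_k = -1, -2, -4, -8, -16, -32, -64, …
f∘r: x↦r, Dx↦Dx/r' in L_f ⇒ L₀.
h₀' ⇒ L via d/dx closure of L₀.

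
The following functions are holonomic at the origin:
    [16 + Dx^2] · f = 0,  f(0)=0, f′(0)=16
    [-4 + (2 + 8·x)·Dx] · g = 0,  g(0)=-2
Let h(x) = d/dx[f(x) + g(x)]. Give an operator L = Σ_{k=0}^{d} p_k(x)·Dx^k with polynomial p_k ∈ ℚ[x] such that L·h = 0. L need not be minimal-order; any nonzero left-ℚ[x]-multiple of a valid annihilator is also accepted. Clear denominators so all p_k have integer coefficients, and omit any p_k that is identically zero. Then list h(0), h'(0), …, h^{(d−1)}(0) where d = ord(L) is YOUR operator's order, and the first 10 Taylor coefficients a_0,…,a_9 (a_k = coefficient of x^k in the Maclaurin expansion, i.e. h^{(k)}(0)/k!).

L = (-608 - 1024·x - 2048·x^2) + (-112 - 960·x - 3072·x^2 - 4096·x^3)·Dx + (-38 - 64·x - 128·x^2)·Dx^2 + (-7 - 60·x - 192·x^2 - 256·x^3)·Dx^3  (order 3).
h: a_k = 12, 8, -152, 80, -328/3, 1008, -170416/45, 13728, -16208008/315, 194480, …
ICs: h(0) = 12, h′(0) = 8, h′′(0) = -304.

f: a_k = 0, 16, 0, -128/3, 0, 512/15, 0, -4096/315, 0, 8192/2835, …
g: a_k = -2, -4, 4, -8, 20, -56, 168, -528, 1716, -5720, …
f+g: L₀ = lclm(L_f,L_g), ord ≤ 2+1.
Differentiate: ansatz ord ≤ ord L₀ ⇒ L.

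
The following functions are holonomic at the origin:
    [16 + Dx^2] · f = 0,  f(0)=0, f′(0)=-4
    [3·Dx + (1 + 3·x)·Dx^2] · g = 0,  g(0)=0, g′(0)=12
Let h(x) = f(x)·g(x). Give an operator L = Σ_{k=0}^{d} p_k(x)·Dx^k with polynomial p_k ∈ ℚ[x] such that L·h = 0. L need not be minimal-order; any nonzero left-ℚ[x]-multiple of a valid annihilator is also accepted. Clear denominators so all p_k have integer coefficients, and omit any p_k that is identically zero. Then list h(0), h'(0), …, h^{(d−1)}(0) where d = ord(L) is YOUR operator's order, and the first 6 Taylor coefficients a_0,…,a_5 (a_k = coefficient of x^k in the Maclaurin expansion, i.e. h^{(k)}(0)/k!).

L = (2272 + 127488·x + 781056·x^2 + 1769472·x^3 + 1327104·x^4) + (4416 + 50112·x + 165888·x^2 + 165888·x^3)·Dx + (1022 + 19392·x + 102816·x^2 + 221184·x^3 + 165888·x^4)·Dx^2 + (276 + 3132·x + 10368·x^2 + 10368·x^3)·Dx^3 + (55 + 714·x + 3375·x^2 + 6912·x^3 + 5184·x^4)·Dx^4  (order 4).
h: a_k = 0, 0, -48, 72, -16, 132, …
ICs: h(0) = 0, h′(0) = 0, h′′(0) = -96, h′′′(0) = 432.

f: a_k = 0, -4, 0, 32/3, 0, -128/15, …
g: a_k = 0, 12, -18, 36, -81, 972/5, …
Product ⇒ symmetric product L₀, ord ≤ 4.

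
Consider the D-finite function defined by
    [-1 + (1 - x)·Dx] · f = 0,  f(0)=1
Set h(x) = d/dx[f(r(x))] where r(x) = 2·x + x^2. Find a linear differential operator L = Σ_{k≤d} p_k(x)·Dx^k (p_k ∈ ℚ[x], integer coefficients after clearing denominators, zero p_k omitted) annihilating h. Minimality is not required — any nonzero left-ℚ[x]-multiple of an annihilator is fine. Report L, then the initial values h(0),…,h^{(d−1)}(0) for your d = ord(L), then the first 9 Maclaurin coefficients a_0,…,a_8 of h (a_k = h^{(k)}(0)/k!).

L = (5 + 6·x + 3·x^2) + (-1 + x + 3·x^2 + x^3)·Dx  (order 1).
h: a_k = 2, 10, 36, 116, 350, 1014, 2856, 7880, 21402, …
ICs: h(0) = 2.

f: a_k = 1, 1, 1, 1, 1, 1, 1, 1, 1, …
h₀=f(r): pull back L_f along r ⇒ L₀.
Differentiate: ansatz ord ≤ ord L₀ ⇒ L.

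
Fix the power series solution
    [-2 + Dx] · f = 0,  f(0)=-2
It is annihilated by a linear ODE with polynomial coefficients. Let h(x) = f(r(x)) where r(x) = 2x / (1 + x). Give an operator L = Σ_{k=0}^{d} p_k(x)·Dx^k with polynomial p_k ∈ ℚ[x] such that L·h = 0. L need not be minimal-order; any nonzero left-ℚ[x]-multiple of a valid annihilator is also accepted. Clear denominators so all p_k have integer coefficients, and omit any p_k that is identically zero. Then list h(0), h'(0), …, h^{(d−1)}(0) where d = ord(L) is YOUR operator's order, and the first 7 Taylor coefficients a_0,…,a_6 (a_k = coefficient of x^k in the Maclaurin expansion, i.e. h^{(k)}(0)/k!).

f: a_k = -2, -4, -4, -8/3, -4/3, -8/15, -8/45, …
Substitute x→r, Dx→(1/r')Dx; clear ⇒ L₀.
L = -4 + (1 + 2·x + x^2)·Dx  (order 1).
h: a_k = -2, -8, -8, 8/3, 8/3, -56/15, 88/45, …
ICs: h(0) = -2.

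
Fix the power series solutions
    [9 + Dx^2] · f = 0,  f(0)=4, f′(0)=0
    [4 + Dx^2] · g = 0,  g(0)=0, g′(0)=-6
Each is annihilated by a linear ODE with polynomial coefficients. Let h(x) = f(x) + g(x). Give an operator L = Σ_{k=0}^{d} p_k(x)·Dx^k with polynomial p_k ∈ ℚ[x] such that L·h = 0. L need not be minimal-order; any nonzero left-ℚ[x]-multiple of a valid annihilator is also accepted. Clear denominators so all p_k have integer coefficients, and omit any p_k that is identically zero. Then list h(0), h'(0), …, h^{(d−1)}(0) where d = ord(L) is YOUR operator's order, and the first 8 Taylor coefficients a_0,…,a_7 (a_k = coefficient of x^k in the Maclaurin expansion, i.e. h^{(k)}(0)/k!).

f: a_k = 4, 0, -18, 0, 27/2, 0, -81/20, 0, …
g: a_k = 0, -6, 0, 4, 0, -4/5, 0, 8/105, …
L₀ := lclm(L_f,L_g); ord L₀ ≤ 2+2.
L = 36 + 13·Dx^2 + Dx^4  (order 4).
h: a_k = 4, -6, -18, 4, 27/2, -4/5, -81/20, 8/105, …
ICs: h(0) = 4, h′(0) = -6, h′′(0) = -36, h′′′(0) = 24.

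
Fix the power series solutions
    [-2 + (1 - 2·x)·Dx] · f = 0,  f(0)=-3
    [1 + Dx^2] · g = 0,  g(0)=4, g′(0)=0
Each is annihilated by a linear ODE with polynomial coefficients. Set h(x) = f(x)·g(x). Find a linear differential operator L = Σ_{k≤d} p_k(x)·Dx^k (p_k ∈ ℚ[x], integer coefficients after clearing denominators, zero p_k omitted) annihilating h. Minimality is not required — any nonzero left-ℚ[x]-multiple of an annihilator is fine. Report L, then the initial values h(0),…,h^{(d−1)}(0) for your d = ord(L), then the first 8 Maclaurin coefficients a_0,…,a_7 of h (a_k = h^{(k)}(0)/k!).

L = (-1 + 2·x) + 4·Dx + (-1 + 2·x)·Dx^2  (order 2).
h: a_k = -12, -24, -42, -84, -337/2, -337, -40439/60, -40439/30, …
ICs: h(0) = -12, h′(0) = -24.

f: a_k = -3, -6, -12, -24, -48, -96, -192, -384, …
g: a_k = 4, 0, -2, 0, 1/6, 0, -1/180, 0, …
Sym-product of L_f,L_g gives L₀ (≤ ord 2).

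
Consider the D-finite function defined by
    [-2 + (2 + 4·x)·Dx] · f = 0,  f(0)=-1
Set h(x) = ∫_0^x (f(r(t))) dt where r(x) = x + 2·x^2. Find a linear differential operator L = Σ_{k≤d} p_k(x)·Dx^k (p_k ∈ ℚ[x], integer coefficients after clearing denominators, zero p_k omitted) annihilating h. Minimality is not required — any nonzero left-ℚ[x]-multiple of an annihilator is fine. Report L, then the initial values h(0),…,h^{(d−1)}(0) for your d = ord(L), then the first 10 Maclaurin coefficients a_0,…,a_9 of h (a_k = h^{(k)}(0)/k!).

L = (-1 - 4·x)·Dx + (1 + 2·x + 4·x^2)·Dx^2  (order 2).
h: a_k = 0, -1, -1/2, -1/2, 3/8, -3/40, -5/16, 57/112, -21/128, -289/384, …
ICs: h(0) = 0, h′(0) = -1.

f: a_k = -1, -1, 1/2, -1/2, 5/8, -7/8, 21/16, -33/16, 429/128, -715/128, …
Change of var in L_f (x↦r) gives L₀.
h=∫₀ˣh₀: take L = L₀·Dx.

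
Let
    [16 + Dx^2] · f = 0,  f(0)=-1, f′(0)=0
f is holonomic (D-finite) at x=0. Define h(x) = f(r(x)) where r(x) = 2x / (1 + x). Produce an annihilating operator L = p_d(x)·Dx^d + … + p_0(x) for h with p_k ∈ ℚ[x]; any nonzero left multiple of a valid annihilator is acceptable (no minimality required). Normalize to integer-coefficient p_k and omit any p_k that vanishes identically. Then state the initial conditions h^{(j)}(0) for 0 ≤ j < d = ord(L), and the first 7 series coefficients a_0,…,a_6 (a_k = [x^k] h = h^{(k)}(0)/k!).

L = 64 + (2 + 6·x + 6·x^2 + 2·x^3)·Dx + (1 + 4·x + 6·x^2 + 4·x^3 + x^4)·Dx^2  (order 2).
h: a_k = -1, 0, 32, -64, -224/3, 1664/3, -53216/45, …
ICs: h(0) = -1, h′(0) = 0.

f: a_k = -1, 0, 8, 0, -32/3, 0, 256/45, …
Substitute x→r, Dx→(1/r')Dx; clear ⇒ L₀.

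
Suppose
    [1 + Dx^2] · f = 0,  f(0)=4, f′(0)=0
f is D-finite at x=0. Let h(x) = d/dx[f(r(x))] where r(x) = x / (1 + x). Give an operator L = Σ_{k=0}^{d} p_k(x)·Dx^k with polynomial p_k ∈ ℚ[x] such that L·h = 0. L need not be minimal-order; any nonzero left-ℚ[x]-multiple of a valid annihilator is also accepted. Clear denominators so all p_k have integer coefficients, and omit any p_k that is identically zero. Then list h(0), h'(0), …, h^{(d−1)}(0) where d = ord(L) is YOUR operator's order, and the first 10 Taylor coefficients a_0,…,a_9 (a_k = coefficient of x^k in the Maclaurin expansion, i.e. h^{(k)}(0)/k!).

f: a_k = 4, 0, -2, 0, 1/6, 0, -1/180, 0, 1/10080, 0, …
L₀ from L_f via x↦r, Dx↦r'^{-1}Dx.
Derive L from L₀ (diff closure).
L = (7 + 12·x + 6·x^2) + (6 + 18·x + 18·x^2 + 6·x^3)·Dx + (1 + 4·x + 6·x^2 + 4·x^3 + x^4)·Dx^2  (order 2).
h: a_k = 0, -4, 12, -70/3, 110/3, -1501/30, 609/10, -16699/252, 8791/140, -4260601/90720, …
ICs: h(0) = 0, h′(0) = -4.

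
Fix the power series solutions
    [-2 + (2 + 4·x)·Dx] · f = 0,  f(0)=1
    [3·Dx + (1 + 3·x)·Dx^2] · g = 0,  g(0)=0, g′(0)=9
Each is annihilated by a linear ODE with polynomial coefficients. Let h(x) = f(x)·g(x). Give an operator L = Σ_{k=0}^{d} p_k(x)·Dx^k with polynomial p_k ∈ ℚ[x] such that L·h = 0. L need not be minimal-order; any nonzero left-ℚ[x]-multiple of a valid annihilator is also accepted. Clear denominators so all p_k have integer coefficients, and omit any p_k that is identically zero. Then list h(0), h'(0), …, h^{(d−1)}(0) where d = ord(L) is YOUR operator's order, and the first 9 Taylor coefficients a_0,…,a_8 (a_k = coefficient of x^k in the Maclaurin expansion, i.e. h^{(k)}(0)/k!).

L = 3·x + (1 + 2·x)·Dx + (1 + 7·x + 16·x^2 + 12·x^3)·Dx^2  (order 2).
h: a_k = 0, 9, -9/2, 9, -45/2, 2367/40, -12681/80, 120123/280, -163809/140, …
ICs: h(0) = 0, h′(0) = 9.

f: a_k = 1, 1, -1/2, 1/2, -5/8, 7/8, -21/16, 33/16, -429/128, …
g: a_k = 0, 9, -27/2, 27, -243/4, 729/5, -729/2, 6561/7, -19683/8, …
h₀=f·g: eliminate ⇒ L₀, order ≤ 1·2.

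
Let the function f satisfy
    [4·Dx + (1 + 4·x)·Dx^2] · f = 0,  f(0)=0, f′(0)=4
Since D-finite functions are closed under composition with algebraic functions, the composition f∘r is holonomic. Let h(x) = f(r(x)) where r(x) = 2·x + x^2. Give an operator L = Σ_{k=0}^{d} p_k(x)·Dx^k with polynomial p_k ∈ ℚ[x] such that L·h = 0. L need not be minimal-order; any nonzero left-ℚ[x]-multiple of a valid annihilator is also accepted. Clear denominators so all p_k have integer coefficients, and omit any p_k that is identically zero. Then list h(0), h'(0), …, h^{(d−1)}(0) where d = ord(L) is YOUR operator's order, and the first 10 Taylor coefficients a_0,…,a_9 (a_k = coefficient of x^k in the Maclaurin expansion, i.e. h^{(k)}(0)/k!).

f: a_k = 0, 4, -8, 64/3, -64, 1024/5, -2048/3, 16384/7, -8192, 262144/9, …
Change of var in L_f (x↦r) gives L₀.
L = (7 + 8·x + 4·x^2)·Dx + (1 + 9·x + 12·x^2 + 4·x^3)·Dx^2  (order 2).
h: a_k = 0, 8, -28, 416/3, -776, 23168/5, -86464/3, 1290752/7, -1204288, 71911424/9, …
ICs: h(0) = 0, h′(0) = 8.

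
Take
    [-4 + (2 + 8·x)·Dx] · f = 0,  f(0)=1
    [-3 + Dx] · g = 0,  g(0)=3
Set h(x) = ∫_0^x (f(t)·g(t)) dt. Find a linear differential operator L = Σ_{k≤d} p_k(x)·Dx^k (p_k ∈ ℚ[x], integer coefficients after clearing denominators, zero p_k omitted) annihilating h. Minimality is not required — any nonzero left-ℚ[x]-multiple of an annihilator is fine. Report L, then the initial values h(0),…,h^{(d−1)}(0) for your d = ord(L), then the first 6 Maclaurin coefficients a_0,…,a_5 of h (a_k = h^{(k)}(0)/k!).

L = (-5 - 12·x)·Dx + (1 + 4·x)·Dx^2  (order 2).
h: a_k = 0, 3, 15/2, 17/2, 69/8, 129/40, …
ICs: h(0) = 0, h′(0) = 3.

f: a_k = 1, 2, -2, 4, -10, 28, …
g: a_k = 3, 9, 27/2, 27/2, 81/8, 243/40, …
L₀ := L_f ⊗_s L_g (sym. prod.), ord ≤ 1.
h=∫h₀ ⇒ L = L₀·Dx.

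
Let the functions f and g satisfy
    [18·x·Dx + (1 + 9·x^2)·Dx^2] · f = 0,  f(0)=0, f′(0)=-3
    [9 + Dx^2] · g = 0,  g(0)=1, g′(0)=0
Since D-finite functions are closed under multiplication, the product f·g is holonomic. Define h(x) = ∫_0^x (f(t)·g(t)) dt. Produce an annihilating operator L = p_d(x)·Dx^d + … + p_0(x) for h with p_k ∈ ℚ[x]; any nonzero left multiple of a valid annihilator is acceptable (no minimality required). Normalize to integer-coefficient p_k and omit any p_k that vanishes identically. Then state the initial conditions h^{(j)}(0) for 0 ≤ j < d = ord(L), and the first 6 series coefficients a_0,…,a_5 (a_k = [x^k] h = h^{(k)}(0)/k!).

f: a_k = 0, -3, 0, 9, 0, -243/5, …
g: a_k = 1, 0, -9/2, 0, 27/8, 0, …
Product ⇒ symmetric product L₀, ord ≤ 4.
Integrate: L := L₀·Dx.
L = (810 + 18954·x^2 + 72171·x^4 + 236196·x^6 + 531441·x^8)·Dx + (972·x + 14580·x^3 + 78732·x^5 + 236196·x^7)·Dx^2 + (108 + 2592·x^2 + 13122·x^4 + 52488·x^6 + 118098·x^8)·Dx^3 + (108·x + 1620·x^3 + 8748·x^5 + 26244·x^7)·Dx^4 + (2 + 54·x^2 + 567·x^4 + 2916·x^6 + 6561·x^8)·Dx^5  (order 5).
h: a_k = 0, 0, -3/2, 0, 45/8, 0, …
ICs: h(0) = 0, h′(0) = 0, h′′(0) = -3, h′′′(0) = 0, h′′′′(0) = 135.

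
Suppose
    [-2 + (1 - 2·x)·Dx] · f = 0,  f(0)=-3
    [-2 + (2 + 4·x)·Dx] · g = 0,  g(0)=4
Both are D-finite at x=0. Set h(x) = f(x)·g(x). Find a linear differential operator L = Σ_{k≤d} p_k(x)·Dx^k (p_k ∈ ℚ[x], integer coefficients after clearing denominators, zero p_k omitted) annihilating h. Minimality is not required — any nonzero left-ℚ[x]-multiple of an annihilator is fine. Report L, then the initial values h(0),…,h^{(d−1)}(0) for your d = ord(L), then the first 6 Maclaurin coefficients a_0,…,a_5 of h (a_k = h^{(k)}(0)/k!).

L = (3 + 2·x) + (-1 + 4·x^2)·Dx  (order 1).
h: a_k = -12, -36, -66, -138, -537/2, -1095/2, …
ICs: h(0) = -12.

f: a_k = -3, -6, -12, -24, -48, -96, …
g: a_k = 4, 4, -2, 2, -5/2, 7/2, …
Sym-product of L_f,L_g gives L₀ (≤ ord 1).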